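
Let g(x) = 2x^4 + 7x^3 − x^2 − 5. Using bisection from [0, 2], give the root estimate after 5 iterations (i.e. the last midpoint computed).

g(1) = 3 > 0, so the root lies in [0, 1]
g(0.5) = -4.25 < 0, so the root lies in [0.5, 1]
g(0.75) = -1.976562 < 0, so the root lies in [0.75, 1]
g(0.875) = 0.0962 > 0, so the root lies in [0.75, 0.875]
g(0.8125) = -1.0339 < 0, so the root lies in [0.8125, 0.875]

0.8125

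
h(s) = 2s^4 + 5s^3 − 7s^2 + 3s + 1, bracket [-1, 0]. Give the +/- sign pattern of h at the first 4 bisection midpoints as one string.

midpoint -0.5: h = -2.75 < 0 → [-0.5, 0]
midpoint -0.25: h = -0.257812 < 0 → [-0.25, 0]
midpoint -0.125: h = 0.506348 > 0 → [-0.25, -0.125]
midpoint -0.1875: h = 0.1609 > 0 → [-0.25, -0.1875]

--++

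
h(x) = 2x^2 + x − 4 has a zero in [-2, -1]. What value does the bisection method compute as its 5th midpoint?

midpoint -1.5: h = -1 < 0 → [-2, -1.5]
midpoint -1.75: h = 0.375 > 0 → [-1.75, -1.5]
midpoint -1.625: h = -0.34375 < 0 → [-1.75, -1.625]
midpoint -1.6875: h = 0.0078 > 0 → [-1.6875, -1.625]
midpoint -1.65625: h = -0.1699 < 0 → [-1.6875, -1.65625]

-1.65625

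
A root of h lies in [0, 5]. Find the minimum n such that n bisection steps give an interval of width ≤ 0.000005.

Width after n steps is 5/2^n. Need 2^n ≥ 5/0.000005 = 1000000.
2^19 = 524288 < 1000000 ≤ 2^20 = 1048576, so n = 20.

20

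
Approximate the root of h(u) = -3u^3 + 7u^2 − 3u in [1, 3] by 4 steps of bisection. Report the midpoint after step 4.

m = 2, h(m) = -2 (−); new bracket [1, 2]
m = 1.5, h(m) = 1.125 (+); new bracket [1.5, 2]
m = 1.75, h(m) = 0.109375 (+); new bracket [1.75, 2]
m = 1.875, h(m) = -0.791 (−); new bracket [1.75, 1.875]

1.875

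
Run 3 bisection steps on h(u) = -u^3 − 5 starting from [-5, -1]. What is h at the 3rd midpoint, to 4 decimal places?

-1.6250

midpoint -3: h = 22 > 0 → [-3, -1]
midpoint -2: h = 3 > 0 → [-2, -1]
midpoint -1.5: h = -1.625 < 0 → [-2, -1.5]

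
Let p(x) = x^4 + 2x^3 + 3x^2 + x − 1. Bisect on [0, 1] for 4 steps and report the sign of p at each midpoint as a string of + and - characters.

+--+

p(0.5) = 0.5625 > 0, so the root lies in [0, 0.5]
p(0.25) = -0.527344 < 0, so the root lies in [0.25, 0.5]
p(0.375) = -0.077881 < 0, so the root lies in [0.375, 0.5]
p(0.4375) = 0.2158 > 0, so the root lies in [0.375, 0.4375]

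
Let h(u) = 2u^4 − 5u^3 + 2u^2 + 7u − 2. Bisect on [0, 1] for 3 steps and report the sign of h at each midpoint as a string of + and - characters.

+-+

u = 0.5 gives h = 1.5, positive; keep [0, 0.5]
u = 0.25 gives h = -0.195312, negative; keep [0.25, 0.5]
u = 0.375 gives h = 0.682129, positive; keep [0.25, 0.375]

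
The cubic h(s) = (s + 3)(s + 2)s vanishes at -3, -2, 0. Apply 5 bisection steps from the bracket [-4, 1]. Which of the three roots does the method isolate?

midpoint -1.5: h = -1.125 < 0 → [-1.5, 1]
midpoint -0.25: h = -1.203125 < 0 → [-0.25, 1]
midpoint 0.375: h = 3.005859 > 0 → [-0.25, 0.375]
midpoint 0.0625: h = 0.3948 > 0 → [-0.25, 0.0625]
midpoint -0.09375: h = -0.5194 < 0 → [-0.09375, 0.0625]

0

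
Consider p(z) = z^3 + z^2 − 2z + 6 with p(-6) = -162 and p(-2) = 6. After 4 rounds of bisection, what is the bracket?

[-2.75, -2.5]

midpoint -4: p = -34 < 0 → [-4, -2]
midpoint -3: p = -6 < 0 → [-3, -2]
midpoint -2.5: p = 1.625 > 0 → [-3, -2.5]
midpoint -2.75: p = -1.7344 < 0 → [-2.75, -2.5]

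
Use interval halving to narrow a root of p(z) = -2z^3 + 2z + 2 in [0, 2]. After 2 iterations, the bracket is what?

[1, 1.5]

p(1) = 2 > 0, so the root lies in [1, 2]
p(1.5) = -1.75 < 0, so the root lies in [1, 1.5]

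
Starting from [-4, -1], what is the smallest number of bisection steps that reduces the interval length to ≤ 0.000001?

22

Width after n steps is 3/2^n. Need 2^n ≥ 3/0.000001 = 3000000.
2^21 = 2097152 < 3000000 ≤ 2^22 = 4194304, so n = 22.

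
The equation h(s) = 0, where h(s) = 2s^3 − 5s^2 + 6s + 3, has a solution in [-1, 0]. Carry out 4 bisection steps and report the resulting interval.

h(-0.5) = -1.5 < 0, so the root lies in [-0.5, 0]
h(-0.25) = 1.15625 > 0, so the root lies in [-0.5, -0.25]
h(-0.375) = -0.058594 < 0, so the root lies in [-0.375, -0.25]
h(-0.3125) = 0.5757 > 0, so the root lies in [-0.375, -0.3125]

[-0.375, -0.3125]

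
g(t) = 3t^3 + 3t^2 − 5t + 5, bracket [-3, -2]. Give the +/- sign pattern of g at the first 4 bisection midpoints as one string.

--+-

midpoint -2.5: g = -10.625 < 0 → [-2.5, -2]
midpoint -2.25: g = -2.734375 < 0 → [-2.25, -2]
midpoint -2.125: g = 0.384766 > 0 → [-2.25, -2.125]
midpoint -2.1875: g = -1.1096 < 0 → [-2.1875, -2.125]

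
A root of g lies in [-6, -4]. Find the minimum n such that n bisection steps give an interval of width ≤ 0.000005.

Width after n steps is 2/2^n. Need 2^n ≥ 2/0.000005 = 400000.
2^18 = 262144 < 400000 ≤ 2^19 = 524288, so n = 19.

19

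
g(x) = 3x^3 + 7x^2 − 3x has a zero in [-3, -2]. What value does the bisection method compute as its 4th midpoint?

-2.6875

x = -2.5 gives g = 4.375, positive; keep [-3, -2.5]
x = -2.75 gives g = -1.203125, negative; keep [-2.75, -2.5]
x = -2.625 gives g = 1.845703, positive; keep [-2.75, -2.625]
x = -2.6875 gives g = 0.3884, positive; keep [-2.75, -2.6875]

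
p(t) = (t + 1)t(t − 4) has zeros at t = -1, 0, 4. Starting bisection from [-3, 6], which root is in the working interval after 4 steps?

p(1.5) = -9.375 < 0, so the root lies in [1.5, 6]
p(3.75) = -4.453125 < 0, so the root lies in [3.75, 6]
p(4.875) = 25.060547 > 0, so the root lies in [3.75, 4.875]
p(4.3125) = 7.1594 > 0, so the root lies in [3.75, 4.3125]

4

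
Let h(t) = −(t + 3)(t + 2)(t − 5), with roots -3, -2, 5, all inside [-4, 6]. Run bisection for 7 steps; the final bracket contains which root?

m = 1, h(m) = 48 (+); new bracket [1, 6]
m = 3.5, h(m) = 53.625 (+); new bracket [3.5, 6]
m = 4.75, h(m) = 13.078125 (+); new bracket [4.75, 6]
m = 5.375, h(m) = -23.1621 (−); new bracket [4.75, 5.375]
m = 5.0625, h(m) = -3.5588 (−); new bracket [4.75, 5.0625]
m = 4.90625, h(m) = 5.119 (+); new bracket [4.90625, 5.0625]
m = 4.984375, h(m) = 0.8713 (+); new bracket [4.984375, 5.0625]

5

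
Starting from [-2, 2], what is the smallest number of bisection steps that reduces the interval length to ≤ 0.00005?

17

Width after n steps is 4/2^n. Need 2^n ≥ 4/0.00005 = 80000.
2^16 = 65536 < 80000 ≤ 2^17 = 131072, so n = 17.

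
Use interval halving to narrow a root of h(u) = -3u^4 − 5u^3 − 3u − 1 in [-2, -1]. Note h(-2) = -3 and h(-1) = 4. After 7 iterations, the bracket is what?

m = -1.5, h(m) = 5.1875 (+); new bracket [-2, -1.5]
m = -1.75, h(m) = 2.910156 (+); new bracket [-2, -1.75]
m = -1.875, h(m) = 0.505127 (+); new bracket [-2, -1.875]
m = -1.9375, h(m) = -1.097 (−); new bracket [-1.9375, -1.875]
m = -1.90625, h(m) = -0.26 (−); new bracket [-1.90625, -1.875]
m = -1.890625, h(m) = 0.1314 (+); new bracket [-1.90625, -1.890625]
m = -1.8984375, h(m) = -0.0621 (−); new bracket [-1.8984375, -1.890625]

[-1.8984375, -1.890625]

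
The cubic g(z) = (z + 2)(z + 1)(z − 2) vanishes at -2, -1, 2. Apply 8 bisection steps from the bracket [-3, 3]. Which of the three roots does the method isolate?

m = 0, g(m) = -4 (−); new bracket [0, 3]
m = 1.5, g(m) = -4.375 (−); new bracket [1.5, 3]
m = 2.25, g(m) = 3.453125 (+); new bracket [1.5, 2.25]
m = 1.875, g(m) = -1.3926 (−); new bracket [1.875, 2.25]
m = 2.0625, g(m) = 0.7776 (+); new bracket [1.875, 2.0625]
m = 1.96875, g(m) = -0.3682 (−); new bracket [1.96875, 2.0625]
m = 2.015625, g(m) = 0.1892 (+); new bracket [1.96875, 2.015625]
m = 1.9921875, g(m) = -0.0933 (−); new bracket [1.9921875, 2.015625]

2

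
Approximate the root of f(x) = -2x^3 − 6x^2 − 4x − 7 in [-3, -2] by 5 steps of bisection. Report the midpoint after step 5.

-2.71875

x = -2.5 gives f = -3.25, negative; keep [-3, -2.5]
x = -2.75 gives f = 0.21875, positive; keep [-2.75, -2.5]
x = -2.625 gives f = -1.667969, negative; keep [-2.75, -2.625]
x = -2.6875 gives f = -0.7642, negative; keep [-2.75, -2.6875]
x = -2.71875 gives f = -0.2828, negative; keep [-2.75, -2.71875]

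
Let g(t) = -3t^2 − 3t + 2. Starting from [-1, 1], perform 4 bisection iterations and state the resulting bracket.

g(0) = 2 > 0, so the root lies in [0, 1]
g(0.5) = -0.25 < 0, so the root lies in [0, 0.5]
g(0.25) = 1.0625 > 0, so the root lies in [0.25, 0.5]
g(0.375) = 0.4531 > 0, so the root lies in [0.375, 0.5]

[0.375, 0.5]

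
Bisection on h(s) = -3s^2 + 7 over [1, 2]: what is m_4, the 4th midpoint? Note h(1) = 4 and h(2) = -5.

1.5625

h(1.5) = 0.25 > 0, so the root lies in [1.5, 2]
h(1.75) = -2.1875 < 0, so the root lies in [1.5, 1.75]
h(1.625) = -0.921875 < 0, so the root lies in [1.5, 1.625]
h(1.5625) = -0.3242 < 0, so the root lies in [1.5, 1.5625]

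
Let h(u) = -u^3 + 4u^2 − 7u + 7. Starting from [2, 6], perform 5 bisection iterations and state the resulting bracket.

midpoint 4: h = -21 < 0 → [2, 4]
midpoint 3: h = -5 < 0 → [2, 3]
midpoint 2.5: h = -1.125 < 0 → [2, 2.5]
midpoint 2.25: h = 0.1094 > 0 → [2.25, 2.5]
midpoint 2.375: h = -0.459 < 0 → [2.25, 2.375]

[2.25, 2.375]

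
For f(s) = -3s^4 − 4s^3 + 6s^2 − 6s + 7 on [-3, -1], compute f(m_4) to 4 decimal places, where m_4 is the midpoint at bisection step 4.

-5.9968

m = -2, f(m) = 27 (+); new bracket [-3, -2]
m = -2.5, f(m) = 4.8125 (+); new bracket [-3, -2.5]
m = -2.75, f(m) = -19.511719 (−); new bracket [-2.75, -2.5]
m = -2.625, f(m) = -5.9968 (−); new bracket [-2.625, -2.5]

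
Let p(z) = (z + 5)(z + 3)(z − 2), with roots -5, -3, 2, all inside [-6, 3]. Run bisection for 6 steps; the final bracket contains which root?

2

z = -1.5 gives p = -18.375, negative; keep [-1.5, 3]
z = 0.75 gives p = -26.953125, negative; keep [0.75, 3]
z = 1.875 gives p = -4.189453, negative; keep [1.875, 3]
z = 2.4375 gives p = 17.6931, positive; keep [1.875, 2.4375]
z = 2.15625 gives p = 5.7655, positive; keep [1.875, 2.15625]
z = 2.015625 gives p = 0.5498, positive; keep [1.875, 2.015625]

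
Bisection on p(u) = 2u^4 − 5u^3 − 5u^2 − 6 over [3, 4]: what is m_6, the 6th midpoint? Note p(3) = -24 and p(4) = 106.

m = 3.5, p(m) = 18.5 (+); new bracket [3, 3.5]
m = 3.25, p(m) = -7.320312 (−); new bracket [3.25, 3.5]
m = 3.375, p(m) = 4.322754 (+); new bracket [3.25, 3.375]
m = 3.3125, p(m) = -1.7995 (−); new bracket [3.3125, 3.375]
m = 3.34375, p(m) = 1.1845 (+); new bracket [3.3125, 3.34375]
m = 3.328125, p(m) = -0.3266 (−); new bracket [3.328125, 3.34375]

3.328125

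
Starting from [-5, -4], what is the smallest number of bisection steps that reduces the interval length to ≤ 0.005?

8

Width after n steps is 1/2^n. Need 2^n ≥ 1/0.005 = 200.
2^7 = 128 < 200 ≤ 2^8 = 256, so n = 8.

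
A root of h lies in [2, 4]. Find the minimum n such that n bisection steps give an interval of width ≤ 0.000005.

Width after n steps is 2/2^n. Need 2^n ≥ 2/0.000005 = 400000.
2^18 = 262144 < 400000 ≤ 2^19 = 524288, so n = 19.

19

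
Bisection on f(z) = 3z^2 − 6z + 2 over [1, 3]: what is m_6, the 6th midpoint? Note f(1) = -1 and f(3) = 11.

midpoint 2: f = 2 > 0 → [1, 2]
midpoint 1.5: f = -0.25 < 0 → [1.5, 2]
midpoint 1.75: f = 0.6875 > 0 → [1.5, 1.75]
midpoint 1.625: f = 0.1719 > 0 → [1.5, 1.625]
midpoint 1.5625: f = -0.0508 < 0 → [1.5625, 1.625]
midpoint 1.59375: f = 0.0576 > 0 → [1.5625, 1.59375]

1.59375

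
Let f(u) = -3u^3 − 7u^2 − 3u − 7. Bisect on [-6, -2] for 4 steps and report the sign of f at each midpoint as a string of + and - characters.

+++-

m = -4, f(m) = 85 (+); new bracket [-4, -2]
m = -3, f(m) = 20 (+); new bracket [-3, -2]
m = -2.5, f(m) = 3.625 (+); new bracket [-2.5, -2]
m = -2.25, f(m) = -1.5156 (−); new bracket [-2.5, -2.25]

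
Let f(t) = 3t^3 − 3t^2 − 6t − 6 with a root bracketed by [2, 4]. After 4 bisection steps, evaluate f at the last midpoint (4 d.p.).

3.0176

midpoint 3: f = 30 > 0 → [2, 3]
midpoint 2.5: f = 7.125 > 0 → [2, 2.5]
midpoint 2.25: f = -0.515625 < 0 → [2.25, 2.5]
midpoint 2.375: f = 3.0176 > 0 → [2.25, 2.375]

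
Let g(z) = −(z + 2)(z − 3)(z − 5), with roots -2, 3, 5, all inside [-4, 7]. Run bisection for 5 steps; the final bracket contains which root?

midpoint 1.5: g = -18.375 < 0 → [-4, 1.5]
midpoint -1.25: g = -19.921875 < 0 → [-4, -1.25]
midpoint -2.625: g = 26.806641 > 0 → [-2.625, -1.25]
midpoint -1.9375: g = -2.1409 < 0 → [-2.625, -1.9375]
midpoint -2.28125: g = 10.8152 > 0 → [-2.28125, -1.9375]

-2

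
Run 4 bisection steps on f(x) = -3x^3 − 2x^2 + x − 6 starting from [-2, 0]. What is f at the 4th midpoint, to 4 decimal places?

-0.0332

f(-1) = -6 < 0, so the root lies in [-2, -1]
f(-1.5) = -1.875 < 0, so the root lies in [-2, -1.5]
f(-1.75) = 2.203125 > 0, so the root lies in [-1.75, -1.5]
f(-1.625) = -0.0332 < 0, so the root lies in [-1.75, -1.625]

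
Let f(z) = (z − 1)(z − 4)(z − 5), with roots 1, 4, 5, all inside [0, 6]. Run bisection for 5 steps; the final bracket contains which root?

m = 3, f(m) = 4 (+); new bracket [0, 3]
m = 1.5, f(m) = 4.375 (+); new bracket [0, 1.5]
m = 0.75, f(m) = -3.453125 (−); new bracket [0.75, 1.5]
m = 1.125, f(m) = 1.3926 (+); new bracket [0.75, 1.125]
m = 0.9375, f(m) = -0.7776 (−); new bracket [0.9375, 1.125]

1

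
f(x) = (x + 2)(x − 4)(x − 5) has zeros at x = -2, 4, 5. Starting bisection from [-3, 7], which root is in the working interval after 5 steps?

m = 2, f(m) = 24 (+); new bracket [-3, 2]
m = -0.5, f(m) = 37.125 (+); new bracket [-3, -0.5]
m = -1.75, f(m) = 9.703125 (+); new bracket [-3, -1.75]
m = -2.375, f(m) = -17.6309 (−); new bracket [-2.375, -1.75]
m = -2.0625, f(m) = -2.676 (−); new bracket [-2.0625, -1.75]

-2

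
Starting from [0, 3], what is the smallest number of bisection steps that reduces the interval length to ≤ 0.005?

Width after n steps is 3/2^n. Need 2^n ≥ 3/0.005 = 600.
2^9 = 512 < 600 ≤ 2^10 = 1024, so n = 10.

10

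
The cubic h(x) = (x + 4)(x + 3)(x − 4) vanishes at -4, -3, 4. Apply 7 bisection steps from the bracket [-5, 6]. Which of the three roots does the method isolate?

x = 0.5 gives h = -55.125, negative; keep [0.5, 6]
x = 3.25 gives h = -33.984375, negative; keep [3.25, 6]
x = 4.625 gives h = 41.103516, positive; keep [3.25, 4.625]
x = 3.9375 gives h = -3.4417, negative; keep [3.9375, 4.625]
x = 4.28125 gives h = 16.9588, positive; keep [3.9375, 4.28125]
x = 4.109375 gives h = 6.3058, positive; keep [3.9375, 4.109375]
x = 4.0234375 gives h = 1.3208, positive; keep [3.9375, 4.0234375]

4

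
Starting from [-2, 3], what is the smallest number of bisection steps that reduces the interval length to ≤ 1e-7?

Width after n steps is 5/2^n. Need 2^n ≥ 5/1e-7 = 50000000.
2^25 = 33554432 < 50000000 ≤ 2^26 = 67108864, so n = 26.

26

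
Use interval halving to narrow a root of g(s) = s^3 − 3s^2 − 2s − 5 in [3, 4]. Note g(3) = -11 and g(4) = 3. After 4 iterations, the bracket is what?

[3.8125, 3.875]

midpoint 3.5: g = -5.875 < 0 → [3.5, 4]
midpoint 3.75: g = -1.953125 < 0 → [3.75, 4]
midpoint 3.875: g = 0.388672 > 0 → [3.75, 3.875]
midpoint 3.8125: g = -0.8152 < 0 → [3.8125, 3.875]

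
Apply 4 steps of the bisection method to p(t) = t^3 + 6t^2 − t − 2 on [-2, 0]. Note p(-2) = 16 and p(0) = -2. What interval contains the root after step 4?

[-0.625, -0.5]

midpoint -1: p = 4 > 0 → [-1, 0]
midpoint -0.5: p = -0.125 < 0 → [-1, -0.5]
midpoint -0.75: p = 1.703125 > 0 → [-0.75, -0.5]
midpoint -0.625: p = 0.7246 > 0 → [-0.625, -0.5]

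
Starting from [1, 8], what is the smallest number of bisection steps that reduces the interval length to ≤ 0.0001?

Width after n steps is 7/2^n. Need 2^n ≥ 7/0.0001 = 70000.
2^16 = 65536 < 70000 ≤ 2^17 = 131072, so n = 17.

17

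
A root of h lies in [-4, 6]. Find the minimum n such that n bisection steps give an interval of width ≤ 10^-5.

20

Width after n steps is 10/2^n. Need 2^n ≥ 10/10^-5 = 1000000.
2^19 = 524288 < 1000000 ≤ 2^20 = 1048576, so n = 20.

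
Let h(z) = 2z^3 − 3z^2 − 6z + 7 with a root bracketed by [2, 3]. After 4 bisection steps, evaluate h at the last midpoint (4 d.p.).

midpoint 2.5: h = 4.5 > 0 → [2, 2.5]
midpoint 2.25: h = 1.09375 > 0 → [2, 2.25]
midpoint 2.125: h = -0.105469 < 0 → [2.125, 2.25]
midpoint 2.1875: h = 0.4546 > 0 → [2.125, 2.1875]

0.4546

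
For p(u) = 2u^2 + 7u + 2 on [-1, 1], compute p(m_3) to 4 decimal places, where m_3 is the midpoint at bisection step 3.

0.3750

p(0) = 2 > 0, so the root lies in [-1, 0]
p(-0.5) = -1 < 0, so the root lies in [-0.5, 0]
p(-0.25) = 0.375 > 0, so the root lies in [-0.5, -0.25]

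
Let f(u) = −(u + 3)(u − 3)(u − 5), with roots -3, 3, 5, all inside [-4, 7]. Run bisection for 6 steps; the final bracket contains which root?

-3

midpoint 1.5: f = -23.625 < 0 → [-4, 1.5]
midpoint -1.25: f = -46.484375 < 0 → [-4, -1.25]
midpoint -2.625: f = -16.083984 < 0 → [-4, -2.625]
midpoint -3.3125: f = 16.3977 > 0 → [-3.3125, -2.625]
midpoint -2.96875: f = -1.4864 < 0 → [-3.3125, -2.96875]
midpoint -3.140625: f = 7.0296 > 0 → [-3.140625, -2.96875]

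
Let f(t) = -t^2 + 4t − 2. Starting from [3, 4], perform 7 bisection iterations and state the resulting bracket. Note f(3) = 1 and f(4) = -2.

midpoint 3.5: f = -0.25 < 0 → [3, 3.5]
midpoint 3.25: f = 0.4375 > 0 → [3.25, 3.5]
midpoint 3.375: f = 0.109375 > 0 → [3.375, 3.5]
midpoint 3.4375: f = -0.0664 < 0 → [3.375, 3.4375]
midpoint 3.40625: f = 0.0225 > 0 → [3.40625, 3.4375]
midpoint 3.421875: f = -0.0217 < 0 → [3.40625, 3.421875]
midpoint 3.4140625: f = 0.0004 > 0 → [3.4140625, 3.421875]

[3.4140625, 3.421875]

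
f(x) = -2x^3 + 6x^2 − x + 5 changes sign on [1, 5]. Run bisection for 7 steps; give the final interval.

[3.09375, 3.125]

m = 3, f(m) = 2 (+); new bracket [3, 5]
m = 4, f(m) = -31 (−); new bracket [3, 4]
m = 3.5, f(m) = -10.75 (−); new bracket [3, 3.5]
m = 3.25, f(m) = -3.5312 (−); new bracket [3, 3.25]
m = 3.125, f(m) = -0.5664 (−); new bracket [3, 3.125]
m = 3.0625, f(m) = 0.7651 (+); new bracket [3.0625, 3.125]
m = 3.09375, f(m) = 0.1116 (+); new bracket [3.09375, 3.125]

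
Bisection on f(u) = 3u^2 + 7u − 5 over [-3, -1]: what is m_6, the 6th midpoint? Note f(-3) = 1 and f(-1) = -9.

midpoint -2: f = -7 < 0 → [-3, -2]
midpoint -2.5: f = -3.75 < 0 → [-3, -2.5]
midpoint -2.75: f = -1.5625 < 0 → [-3, -2.75]
midpoint -2.875: f = -0.3281 < 0 → [-3, -2.875]
midpoint -2.9375: f = 0.3242 > 0 → [-2.9375, -2.875]
midpoint -2.90625: f = -0.0049 < 0 → [-2.9375, -2.90625]

-2.90625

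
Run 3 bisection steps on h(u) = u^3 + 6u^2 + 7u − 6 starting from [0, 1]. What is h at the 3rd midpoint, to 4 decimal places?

0.9629

m = 0.5, h(m) = -0.875 (−); new bracket [0.5, 1]
m = 0.75, h(m) = 3.046875 (+); new bracket [0.5, 0.75]
m = 0.625, h(m) = 0.962891 (+); new bracket [0.5, 0.625]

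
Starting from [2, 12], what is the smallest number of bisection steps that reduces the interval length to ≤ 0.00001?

Width after n steps is 10/2^n. Need 2^n ≥ 10/0.00001 = 1000000.
2^19 = 524288 < 1000000 ≤ 2^20 = 1048576, so n = 20.

20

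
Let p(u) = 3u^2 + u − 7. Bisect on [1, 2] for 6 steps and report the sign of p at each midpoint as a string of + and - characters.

m = 1.5, p(m) = 1.25 (+); new bracket [1, 1.5]
m = 1.25, p(m) = -1.0625 (−); new bracket [1.25, 1.5]
m = 1.375, p(m) = 0.046875 (+); new bracket [1.25, 1.375]
m = 1.3125, p(m) = -0.5195 (−); new bracket [1.3125, 1.375]
m = 1.34375, p(m) = -0.2393 (−); new bracket [1.34375, 1.375]
m = 1.359375, p(m) = -0.0969 (−); new bracket [1.359375, 1.375]

+-+---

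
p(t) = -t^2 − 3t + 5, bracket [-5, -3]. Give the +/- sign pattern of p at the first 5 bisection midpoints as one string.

+--++

midpoint -4: p = 1 > 0 → [-5, -4]
midpoint -4.5: p = -1.75 < 0 → [-4.5, -4]
midpoint -4.25: p = -0.3125 < 0 → [-4.25, -4]
midpoint -4.125: p = 0.3594 > 0 → [-4.25, -4.125]
midpoint -4.1875: p = 0.0273 > 0 → [-4.25, -4.1875]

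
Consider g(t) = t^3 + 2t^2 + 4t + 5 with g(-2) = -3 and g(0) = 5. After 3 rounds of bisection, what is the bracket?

[-1.75, -1.5]

m = -1, g(m) = 2 (+); new bracket [-2, -1]
m = -1.5, g(m) = 0.125 (+); new bracket [-2, -1.5]
m = -1.75, g(m) = -1.234375 (−); new bracket [-1.75, -1.5]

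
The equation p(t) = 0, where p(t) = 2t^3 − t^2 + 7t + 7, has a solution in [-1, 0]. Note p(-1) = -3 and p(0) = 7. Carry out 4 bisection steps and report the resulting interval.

[-0.8125, -0.75]

m = -0.5, p(m) = 3 (+); new bracket [-1, -0.5]
m = -0.75, p(m) = 0.34375 (+); new bracket [-1, -0.75]
m = -0.875, p(m) = -1.230469 (−); new bracket [-0.875, -0.75]
m = -0.8125, p(m) = -0.4204 (−); new bracket [-0.8125, -0.75]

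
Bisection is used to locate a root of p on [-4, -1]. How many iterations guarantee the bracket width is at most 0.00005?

16

Width after n steps is 3/2^n. Need 2^n ≥ 3/0.00005 = 60000.
2^15 = 32768 < 60000 ≤ 2^16 = 65536, so n = 16.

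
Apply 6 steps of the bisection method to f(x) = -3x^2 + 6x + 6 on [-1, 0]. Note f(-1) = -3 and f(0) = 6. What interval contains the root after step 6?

x = -0.5 gives f = 2.25, positive; keep [-1, -0.5]
x = -0.75 gives f = -0.1875, negative; keep [-0.75, -0.5]
x = -0.625 gives f = 1.078125, positive; keep [-0.75, -0.625]
x = -0.6875 gives f = 0.457, positive; keep [-0.75, -0.6875]
x = -0.71875 gives f = 0.1377, positive; keep [-0.75, -0.71875]
x = -0.734375 gives f = -0.0242, negative; keep [-0.734375, -0.71875]

[-0.734375, -0.71875]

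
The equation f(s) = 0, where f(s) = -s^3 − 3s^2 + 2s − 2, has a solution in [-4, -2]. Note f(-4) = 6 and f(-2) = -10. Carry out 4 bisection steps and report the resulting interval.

[-3.75, -3.625]

m = -3, f(m) = -8 (−); new bracket [-4, -3]
m = -3.5, f(m) = -2.875 (−); new bracket [-4, -3.5]
m = -3.75, f(m) = 1.046875 (+); new bracket [-3.75, -3.5]
m = -3.625, f(m) = -1.0371 (−); new bracket [-3.75, -3.625]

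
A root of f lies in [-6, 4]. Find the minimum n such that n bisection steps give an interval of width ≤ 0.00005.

Width after n steps is 10/2^n. Need 2^n ≥ 10/0.00005 = 200000.
2^17 = 131072 < 200000 ≤ 2^18 = 262144, so n = 18.

18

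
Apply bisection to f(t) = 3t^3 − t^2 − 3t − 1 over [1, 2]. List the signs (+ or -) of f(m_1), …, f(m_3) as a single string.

+-+

t = 1.5 gives f = 2.375, positive; keep [1, 1.5]
t = 1.25 gives f = -0.453125, negative; keep [1.25, 1.5]
t = 1.375 gives f = 0.783203, positive; keep [1.25, 1.375]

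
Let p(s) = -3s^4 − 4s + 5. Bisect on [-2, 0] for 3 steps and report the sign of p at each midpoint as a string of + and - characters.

s = -1 gives p = 6, positive; keep [-2, -1]
s = -1.5 gives p = -4.1875, negative; keep [-1.5, -1]
s = -1.25 gives p = 2.675781, positive; keep [-1.5, -1.25]

+-+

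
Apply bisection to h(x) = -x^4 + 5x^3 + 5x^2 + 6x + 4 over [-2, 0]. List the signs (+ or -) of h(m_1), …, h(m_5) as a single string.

h(-1) = -3 < 0, so the root lies in [-1, 0]
h(-0.5) = 1.5625 > 0, so the root lies in [-1, -0.5]
h(-0.75) = -0.113281 < 0, so the root lies in [-0.75, -0.5]
h(-0.625) = 0.8298 > 0, so the root lies in [-0.75, -0.625]
h(-0.6875) = 0.3901 > 0, so the root lies in [-0.75, -0.6875]

-+-++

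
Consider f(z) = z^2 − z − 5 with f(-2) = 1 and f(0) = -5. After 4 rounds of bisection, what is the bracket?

f(-1) = -3 < 0, so the root lies in [-2, -1]
f(-1.5) = -1.25 < 0, so the root lies in [-2, -1.5]
f(-1.75) = -0.1875 < 0, so the root lies in [-2, -1.75]
f(-1.875) = 0.3906 > 0, so the root lies in [-1.875, -1.75]

[-1.875, -1.75]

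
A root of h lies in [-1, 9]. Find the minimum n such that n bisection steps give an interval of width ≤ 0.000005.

21

Width after n steps is 10/2^n. Need 2^n ≥ 10/0.000005 = 2000000.
2^20 = 1048576 < 2000000 ≤ 2^21 = 2097152, so n = 21.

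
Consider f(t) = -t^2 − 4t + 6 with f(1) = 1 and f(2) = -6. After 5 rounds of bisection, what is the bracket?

[1.15625, 1.1875]

m = 1.5, f(m) = -2.25 (−); new bracket [1, 1.5]
m = 1.25, f(m) = -0.5625 (−); new bracket [1, 1.25]
m = 1.125, f(m) = 0.234375 (+); new bracket [1.125, 1.25]
m = 1.1875, f(m) = -0.1602 (−); new bracket [1.125, 1.1875]
m = 1.15625, f(m) = 0.0381 (+); new bracket [1.15625, 1.1875]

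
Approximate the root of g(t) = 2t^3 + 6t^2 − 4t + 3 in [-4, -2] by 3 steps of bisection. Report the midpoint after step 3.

t = -3 gives g = 15, positive; keep [-4, -3]
t = -3.5 gives g = 4.75, positive; keep [-4, -3.5]
t = -3.75 gives g = -3.09375, negative; keep [-3.75, -3.5]

-3.75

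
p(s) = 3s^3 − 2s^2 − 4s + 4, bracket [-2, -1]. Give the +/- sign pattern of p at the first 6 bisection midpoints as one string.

-+----

p(-1.5) = -4.625 < 0, so the root lies in [-1.5, -1]
p(-1.25) = 0.015625 > 0, so the root lies in [-1.5, -1.25]
p(-1.375) = -2.080078 < 0, so the root lies in [-1.375, -1.25]
p(-1.3125) = -0.9783 < 0, so the root lies in [-1.3125, -1.25]
p(-1.28125) = -0.4681 < 0, so the root lies in [-1.28125, -1.25]
p(-1.265625) = -0.223 < 0, so the root lies in [-1.265625, -1.25]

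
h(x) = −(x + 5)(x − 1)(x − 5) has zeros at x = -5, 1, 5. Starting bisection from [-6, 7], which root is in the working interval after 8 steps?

-5

x = 0.5 gives h = -12.375, negative; keep [-6, 0.5]
x = -2.75 gives h = -65.390625, negative; keep [-6, -2.75]
x = -4.375 gives h = -31.494141, negative; keep [-6, -4.375]
x = -5.1875 gives h = 11.8191, positive; keep [-5.1875, -4.375]
x = -4.78125 gives h = -12.3698, negative; keep [-5.1875, -4.78125]
x = -4.984375 gives h = -0.9336, negative; keep [-5.1875, -4.984375]
x = -5.0859375 gives h = 5.275, positive; keep [-5.0859375, -4.984375]
x = -5.03515625 gives h = 2.1292, positive; keep [-5.03515625, -4.984375]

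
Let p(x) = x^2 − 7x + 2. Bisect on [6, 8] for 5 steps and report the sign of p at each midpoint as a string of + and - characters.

+-+--

x = 7 gives p = 2, positive; keep [6, 7]
x = 6.5 gives p = -1.25, negative; keep [6.5, 7]
x = 6.75 gives p = 0.3125, positive; keep [6.5, 6.75]
x = 6.625 gives p = -0.4844, negative; keep [6.625, 6.75]
x = 6.6875 gives p = -0.0898, negative; keep [6.6875, 6.75]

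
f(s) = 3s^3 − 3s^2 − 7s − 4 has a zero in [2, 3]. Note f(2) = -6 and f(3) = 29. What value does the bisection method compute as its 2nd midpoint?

s = 2.5 gives f = 6.625, positive; keep [2, 2.5]
s = 2.25 gives f = -0.765625, negative; keep [2.25, 2.5]

2.25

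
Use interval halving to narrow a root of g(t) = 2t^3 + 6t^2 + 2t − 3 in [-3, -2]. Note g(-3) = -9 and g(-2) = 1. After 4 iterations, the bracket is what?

[-2.3125, -2.25]

g(-2.5) = -1.75 < 0, so the root lies in [-2.5, -2]
g(-2.25) = 0.09375 > 0, so the root lies in [-2.5, -2.25]
g(-2.375) = -0.699219 < 0, so the root lies in [-2.375, -2.25]
g(-2.3125) = -0.272 < 0, so the root lies in [-2.3125, -2.25]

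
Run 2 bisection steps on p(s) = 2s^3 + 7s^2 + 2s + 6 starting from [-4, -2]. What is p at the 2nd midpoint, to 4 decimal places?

-1.0000

midpoint -3: p = 9 > 0 → [-4, -3]
midpoint -3.5: p = -1 < 0 → [-3.5, -3]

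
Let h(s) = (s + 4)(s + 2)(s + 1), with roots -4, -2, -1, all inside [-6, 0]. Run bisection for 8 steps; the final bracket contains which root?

midpoint -3: h = 2 > 0 → [-6, -3]
midpoint -4.5: h = -4.375 < 0 → [-4.5, -3]
midpoint -3.75: h = 1.203125 > 0 → [-4.5, -3.75]
midpoint -4.125: h = -0.8301 < 0 → [-4.125, -3.75]
midpoint -3.9375: h = 0.3557 > 0 → [-4.125, -3.9375]
midpoint -4.03125: h = -0.1924 < 0 → [-4.03125, -3.9375]
midpoint -3.984375: h = 0.0925 > 0 → [-4.03125, -3.984375]
midpoint -4.0078125: h = -0.0472 < 0 → [-4.0078125, -3.984375]

-4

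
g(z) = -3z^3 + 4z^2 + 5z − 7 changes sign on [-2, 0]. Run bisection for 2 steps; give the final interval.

[-1.5, -1]

m = -1, g(m) = -5 (−); new bracket [-2, -1]
m = -1.5, g(m) = 4.625 (+); new bracket [-1.5, -1]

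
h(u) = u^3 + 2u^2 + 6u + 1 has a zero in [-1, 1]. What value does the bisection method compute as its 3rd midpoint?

-0.25

midpoint 0: h = 1 > 0 → [-1, 0]
midpoint -0.5: h = -1.625 < 0 → [-0.5, 0]
midpoint -0.25: h = -0.390625 < 0 → [-0.25, 0]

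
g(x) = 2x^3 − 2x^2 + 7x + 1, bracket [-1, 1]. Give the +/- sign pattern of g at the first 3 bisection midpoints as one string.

x = 0 gives g = 1, positive; keep [-1, 0]
x = -0.5 gives g = -3.25, negative; keep [-0.5, 0]
x = -0.25 gives g = -0.90625, negative; keep [-0.25, 0]

+--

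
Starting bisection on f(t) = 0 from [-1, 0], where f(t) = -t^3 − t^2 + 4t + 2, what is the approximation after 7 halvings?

t = -0.5 gives f = -0.125, negative; keep [-0.5, 0]
t = -0.25 gives f = 0.953125, positive; keep [-0.5, -0.25]
t = -0.375 gives f = 0.412109, positive; keep [-0.5, -0.375]
t = -0.4375 gives f = 0.1423, positive; keep [-0.5, -0.4375]
t = -0.46875 gives f = 0.0083, positive; keep [-0.5, -0.46875]
t = -0.484375 gives f = -0.0585, negative; keep [-0.484375, -0.46875]
t = -0.4765625 gives f = -0.0251, negative; keep [-0.4765625, -0.46875]

-0.4765625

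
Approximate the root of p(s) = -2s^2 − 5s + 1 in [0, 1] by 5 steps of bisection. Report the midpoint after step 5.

0.15625

p(0.5) = -2 < 0, so the root lies in [0, 0.5]
p(0.25) = -0.375 < 0, so the root lies in [0, 0.25]
p(0.125) = 0.34375 > 0, so the root lies in [0.125, 0.25]
p(0.1875) = -0.0078 < 0, so the root lies in [0.125, 0.1875]
p(0.15625) = 0.1699 > 0, so the root lies in [0.15625, 0.1875]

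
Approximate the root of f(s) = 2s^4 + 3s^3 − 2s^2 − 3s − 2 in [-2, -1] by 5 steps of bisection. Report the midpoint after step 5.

f(-1.5) = -2 < 0, so the root lies in [-2, -1.5]
f(-1.75) = -0.195312 < 0, so the root lies in [-2, -1.75]
f(-1.875) = 1.537598 > 0, so the root lies in [-1.875, -1.75]
f(-1.8125) = 0.5887 > 0, so the root lies in [-1.8125, -1.75]
f(-1.78125) = 0.1771 > 0, so the root lies in [-1.78125, -1.75]

-1.78125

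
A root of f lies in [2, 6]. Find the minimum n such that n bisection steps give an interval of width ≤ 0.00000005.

Width after n steps is 4/2^n. Need 2^n ≥ 4/0.00000005 = 80000000.
2^26 = 67108864 < 80000000 ≤ 2^27 = 134217728, so n = 27.

27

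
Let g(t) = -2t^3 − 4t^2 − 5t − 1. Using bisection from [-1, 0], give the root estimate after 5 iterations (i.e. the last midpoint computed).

midpoint -0.5: g = 0.75 > 0 → [-0.5, 0]
midpoint -0.25: g = 0.03125 > 0 → [-0.25, 0]
midpoint -0.125: g = -0.433594 < 0 → [-0.25, -0.125]
midpoint -0.1875: g = -0.1899 < 0 → [-0.25, -0.1875]
midpoint -0.21875: g = -0.0767 < 0 → [-0.25, -0.21875]

-0.21875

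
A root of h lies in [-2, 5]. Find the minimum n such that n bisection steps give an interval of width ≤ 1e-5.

Width after n steps is 7/2^n. Need 2^n ≥ 7/1e-5 = 700000.
2^19 = 524288 < 700000 ≤ 2^20 = 1048576, so n = 20.

20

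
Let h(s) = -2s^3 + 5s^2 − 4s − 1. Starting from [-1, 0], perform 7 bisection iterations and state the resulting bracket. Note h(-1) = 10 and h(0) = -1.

h(-0.5) = 2.5 > 0, so the root lies in [-0.5, 0]
h(-0.25) = 0.34375 > 0, so the root lies in [-0.25, 0]
h(-0.125) = -0.417969 < 0, so the root lies in [-0.25, -0.125]
h(-0.1875) = -0.061 < 0, so the root lies in [-0.25, -0.1875]
h(-0.21875) = 0.1352 > 0, so the root lies in [-0.21875, -0.1875]
h(-0.203125) = 0.0356 > 0, so the root lies in [-0.203125, -0.1875]
h(-0.1953125) = -0.0131 < 0, so the root lies in [-0.203125, -0.1953125]

[-0.203125, -0.1953125]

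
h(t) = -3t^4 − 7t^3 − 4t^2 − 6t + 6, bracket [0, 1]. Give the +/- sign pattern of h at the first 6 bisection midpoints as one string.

+---++

h(0.5) = 0.9375 > 0, so the root lies in [0.5, 1]
h(0.75) = -4.652344 < 0, so the root lies in [0.5, 0.75]
h(0.625) = -1.479248 < 0, so the root lies in [0.5, 0.625]
h(0.5625) = -0.1868 < 0, so the root lies in [0.5, 0.5625]
h(0.53125) = 0.3951 > 0, so the root lies in [0.53125, 0.5625]
h(0.546875) = 0.1092 > 0, so the root lies in [0.546875, 0.5625]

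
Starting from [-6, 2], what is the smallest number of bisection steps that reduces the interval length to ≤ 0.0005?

Width after n steps is 8/2^n. Need 2^n ≥ 8/0.0005 = 16000.
2^13 = 8192 < 16000 ≤ 2^14 = 16384, so n = 14.

14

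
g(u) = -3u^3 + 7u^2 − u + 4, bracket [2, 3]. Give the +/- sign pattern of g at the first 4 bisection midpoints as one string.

-++-

u = 2.5 gives g = -1.625, negative; keep [2, 2.5]
u = 2.25 gives g = 3.015625, positive; keep [2.25, 2.5]
u = 2.375 gives g = 0.919922, positive; keep [2.375, 2.5]
u = 2.4375 gives g = -0.2942, negative; keep [2.375, 2.4375]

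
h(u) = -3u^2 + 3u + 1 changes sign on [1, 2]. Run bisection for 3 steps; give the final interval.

[1.25, 1.375]

u = 1.5 gives h = -1.25, negative; keep [1, 1.5]
u = 1.25 gives h = 0.0625, positive; keep [1.25, 1.5]
u = 1.375 gives h = -0.546875, negative; keep [1.25, 1.375]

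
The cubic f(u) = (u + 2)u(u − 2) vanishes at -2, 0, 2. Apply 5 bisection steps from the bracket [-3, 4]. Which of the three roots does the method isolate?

midpoint 0.5: f = -1.875 < 0 → [0.5, 4]
midpoint 2.25: f = 2.390625 > 0 → [0.5, 2.25]
midpoint 1.375: f = -2.900391 < 0 → [1.375, 2.25]
midpoint 1.8125: f = -1.2957 < 0 → [1.8125, 2.25]
midpoint 2.03125: f = 0.2559 > 0 → [1.8125, 2.03125]

2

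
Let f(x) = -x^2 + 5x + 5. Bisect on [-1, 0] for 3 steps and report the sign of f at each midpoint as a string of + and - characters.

++-

x = -0.5 gives f = 2.25, positive; keep [-1, -0.5]
x = -0.75 gives f = 0.6875, positive; keep [-1, -0.75]
x = -0.875 gives f = -0.140625, negative; keep [-0.875, -0.75]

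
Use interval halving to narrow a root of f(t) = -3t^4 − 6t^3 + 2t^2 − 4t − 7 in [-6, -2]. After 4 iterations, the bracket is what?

f(-4) = -343 < 0, so the root lies in [-4, -2]
f(-3) = -58 < 0, so the root lies in [-3, -2]
f(-2.5) = -7.9375 < 0, so the root lies in [-2.5, -2]
f(-2.25) = 3.582 > 0, so the root lies in [-2.5, -2.25]

[-2.5, -2.25]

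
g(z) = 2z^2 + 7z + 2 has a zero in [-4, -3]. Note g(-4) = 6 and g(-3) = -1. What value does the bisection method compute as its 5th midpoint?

g(-3.5) = 2 > 0, so the root lies in [-3.5, -3]
g(-3.25) = 0.375 > 0, so the root lies in [-3.25, -3]
g(-3.125) = -0.34375 < 0, so the root lies in [-3.25, -3.125]
g(-3.1875) = 0.0078 > 0, so the root lies in [-3.1875, -3.125]
g(-3.15625) = -0.1699 < 0, so the root lies in [-3.1875, -3.15625]

-3.15625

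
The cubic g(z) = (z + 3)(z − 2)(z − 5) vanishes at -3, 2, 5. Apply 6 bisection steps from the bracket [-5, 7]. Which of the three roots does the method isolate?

-3

z = 1 gives g = 16, positive; keep [-5, 1]
z = -2 gives g = 28, positive; keep [-5, -2]
z = -3.5 gives g = -23.375, negative; keep [-3.5, -2]
z = -2.75 gives g = 9.2031, positive; keep [-3.5, -2.75]
z = -3.125 gives g = -5.2051, negative; keep [-3.125, -2.75]
z = -2.9375 gives g = 2.4495, positive; keep [-3.125, -2.9375]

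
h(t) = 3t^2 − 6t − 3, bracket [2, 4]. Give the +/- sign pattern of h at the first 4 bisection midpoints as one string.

h(3) = 6 > 0, so the root lies in [2, 3]
h(2.5) = 0.75 > 0, so the root lies in [2, 2.5]
h(2.25) = -1.3125 < 0, so the root lies in [2.25, 2.5]
h(2.375) = -0.3281 < 0, so the root lies in [2.375, 2.5]

++--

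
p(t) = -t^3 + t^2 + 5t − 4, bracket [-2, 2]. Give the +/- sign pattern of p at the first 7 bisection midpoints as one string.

-+--+++

p(0) = -4 < 0, so the root lies in [0, 2]
p(1) = 1 > 0, so the root lies in [0, 1]
p(0.5) = -1.375 < 0, so the root lies in [0.5, 1]
p(0.75) = -0.1094 < 0, so the root lies in [0.75, 1]
p(0.875) = 0.4707 > 0, so the root lies in [0.75, 0.875]
p(0.8125) = 0.1863 > 0, so the root lies in [0.75, 0.8125]
p(0.78125) = 0.0398 > 0, so the root lies in [0.75, 0.78125]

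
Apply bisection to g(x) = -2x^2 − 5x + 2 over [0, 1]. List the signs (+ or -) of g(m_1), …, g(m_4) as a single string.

-+-+

x = 0.5 gives g = -1, negative; keep [0, 0.5]
x = 0.25 gives g = 0.625, positive; keep [0.25, 0.5]
x = 0.375 gives g = -0.15625, negative; keep [0.25, 0.375]
x = 0.3125 gives g = 0.2422, positive; keep [0.3125, 0.375]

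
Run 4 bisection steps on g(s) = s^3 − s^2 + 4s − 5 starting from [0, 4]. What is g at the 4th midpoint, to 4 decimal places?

0.3906

g(2) = 7 > 0, so the root lies in [0, 2]
g(1) = -1 < 0, so the root lies in [1, 2]
g(1.5) = 2.125 > 0, so the root lies in [1, 1.5]
g(1.25) = 0.3906 > 0, so the root lies in [1, 1.25]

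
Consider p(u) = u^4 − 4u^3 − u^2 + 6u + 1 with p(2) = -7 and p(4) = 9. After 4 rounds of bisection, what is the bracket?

p(3) = -17 < 0, so the root lies in [3, 4]
p(3.5) = -11.6875 < 0, so the root lies in [3.5, 4]
p(3.75) = -3.746094 < 0, so the root lies in [3.75, 4]
p(3.875) = 1.9612 > 0, so the root lies in [3.75, 3.875]

[3.75, 3.875]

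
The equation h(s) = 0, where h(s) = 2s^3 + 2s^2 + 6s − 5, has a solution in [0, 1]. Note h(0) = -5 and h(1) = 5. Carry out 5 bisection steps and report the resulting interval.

m = 0.5, h(m) = -1.25 (−); new bracket [0.5, 1]
m = 0.75, h(m) = 1.46875 (+); new bracket [0.5, 0.75]
m = 0.625, h(m) = 0.019531 (+); new bracket [0.5, 0.625]
m = 0.5625, h(m) = -0.6362 (−); new bracket [0.5625, 0.625]
m = 0.59375, h(m) = -0.3138 (−); new bracket [0.59375, 0.625]

[0.59375, 0.625]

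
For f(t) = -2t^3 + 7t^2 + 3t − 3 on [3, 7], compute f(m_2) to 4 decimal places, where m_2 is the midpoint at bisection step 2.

-7.0000

midpoint 5: f = -63 < 0 → [3, 5]
midpoint 4: f = -7 < 0 → [3, 4]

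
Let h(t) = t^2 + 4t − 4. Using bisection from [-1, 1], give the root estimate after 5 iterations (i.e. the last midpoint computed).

h(0) = -4 < 0, so the root lies in [0, 1]
h(0.5) = -1.75 < 0, so the root lies in [0.5, 1]
h(0.75) = -0.4375 < 0, so the root lies in [0.75, 1]
h(0.875) = 0.2656 > 0, so the root lies in [0.75, 0.875]
h(0.8125) = -0.0898 < 0, so the root lies in [0.8125, 0.875]

0.8125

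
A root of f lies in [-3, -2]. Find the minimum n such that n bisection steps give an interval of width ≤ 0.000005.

Width after n steps is 1/2^n. Need 2^n ≥ 1/0.000005 = 200000.
2^17 = 131072 < 200000 ≤ 2^18 = 262144, so n = 18.

18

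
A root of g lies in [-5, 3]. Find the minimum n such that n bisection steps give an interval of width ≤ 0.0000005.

24

Width after n steps is 8/2^n. Need 2^n ≥ 8/0.0000005 = 16000000.
2^23 = 8388608 < 16000000 ≤ 2^24 = 16777216, so n = 24.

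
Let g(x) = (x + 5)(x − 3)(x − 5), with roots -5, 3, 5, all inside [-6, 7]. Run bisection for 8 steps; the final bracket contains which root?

x = 0.5 gives g = 61.875, positive; keep [-6, 0.5]
x = -2.75 gives g = 100.265625, positive; keep [-6, -2.75]
x = -4.375 gives g = 43.212891, positive; keep [-6, -4.375]
x = -5.1875 gives g = -15.6394, negative; keep [-5.1875, -4.375]
x = -4.78125 gives g = 16.6491, positive; keep [-5.1875, -4.78125]
x = -4.984375 gives g = 1.2456, positive; keep [-5.1875, -4.984375]
x = -5.0859375 gives g = -7.0086, negative; keep [-5.0859375, -4.984375]
x = -5.03515625 gives g = -2.8348, negative; keep [-5.03515625, -4.984375]

-5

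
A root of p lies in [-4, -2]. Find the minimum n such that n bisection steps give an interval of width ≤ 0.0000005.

22

Width after n steps is 2/2^n. Need 2^n ≥ 2/0.0000005 = 4000000.
2^21 = 2097152 < 4000000 ≤ 2^22 = 4194304, so n = 22.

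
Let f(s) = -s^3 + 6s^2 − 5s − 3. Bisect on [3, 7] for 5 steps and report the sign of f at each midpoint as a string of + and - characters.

-+++-

f(5) = -3 < 0, so the root lies in [3, 5]
f(4) = 9 > 0, so the root lies in [4, 5]
f(4.5) = 4.875 > 0, so the root lies in [4.5, 5]
f(4.75) = 1.4531 > 0, so the root lies in [4.75, 5]
f(4.875) = -0.6387 < 0, so the root lies in [4.75, 4.875]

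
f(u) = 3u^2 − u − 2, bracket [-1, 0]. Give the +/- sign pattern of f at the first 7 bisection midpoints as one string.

f(-0.5) = -0.75 < 0, so the root lies in [-1, -0.5]
f(-0.75) = 0.4375 > 0, so the root lies in [-0.75, -0.5]
f(-0.625) = -0.203125 < 0, so the root lies in [-0.75, -0.625]
f(-0.6875) = 0.1055 > 0, so the root lies in [-0.6875, -0.625]
f(-0.65625) = -0.0518 < 0, so the root lies in [-0.6875, -0.65625]
f(-0.671875) = 0.0261 > 0, so the root lies in [-0.671875, -0.65625]
f(-0.6640625) = -0.013 < 0, so the root lies in [-0.671875, -0.6640625]

-+-+-+-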